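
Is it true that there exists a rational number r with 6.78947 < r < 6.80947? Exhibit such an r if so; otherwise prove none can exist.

Look for a denominator N such that an integer falls strictly between N·6.78947 and N·6.80947. N = 5 works: 5·6.78947 = 33.94735 < 34 < 34.04735 = 5·6.80947.
So r = 34/5 works: it is a ratio of integers, and dividing 5·6.78947 < 34 < 5·6.80947 through by 5 gives 6.78947 < 34/5 < 6.80947.

r = 34/5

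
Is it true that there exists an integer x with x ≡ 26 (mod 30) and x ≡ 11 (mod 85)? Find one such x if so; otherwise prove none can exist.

x = 266

The moduli are not coprime: gcd(30, 85) = 5. Compatibility requires 5 ∣ (11 − 26) = -15, which holds, so solutions exist.
Put x = 26 + 30t, so we need 30t ≡ 70 (mod 85), equivalently (divide by 5) 6t ≡ 14 (mod 17).
Invert 6 mod 17 by the Euclidean algorithm: 17 = 2·6 + 5, 6 = 1·5 + 1, 5 = 5·1 + 0; back-substituting, 1 = 6 − 1·5 = 6 − (17 − 2·6) = −17 + 3·6. Hence 6·3 ≡ 1, so 6⁻¹ ≡ 3 (mod 17).
Therefore t ≡ 3·14 = 42 ≡ 8 (mod 17).
Then x = 26 + 30·8 = 266.
Indeed 266 ≡ 26 (mod 30) and 266 ≡ 11 (mod 85).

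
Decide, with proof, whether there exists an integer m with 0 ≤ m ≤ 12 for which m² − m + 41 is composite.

No, no such integer m in that range exists.

The values for m = 0, 1, …, 12 are 41, 41, 43, 47, 53, 61, 71, 83, 97, 113, 131, 151, 173, and each of these is prime.
So no value in the range makes the expression composite.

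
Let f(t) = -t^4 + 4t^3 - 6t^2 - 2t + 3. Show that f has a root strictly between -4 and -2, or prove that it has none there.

The endpoint values f(-4) = -597 and f(-2) = -65 are both negative. Claim: f(t) < 0 for every t in (-4, -2).
Shift to the endpoint -2: with t = -2 − u (0 < u < 2), one computes f(-2 − u) = -u^4 - 12u^3 - 54u^2 - 102u - 65.
The nonzero coefficients here are all negative, so for u > 0 every term is negative (or zero), and the constant term -65 is strictly negative.
Therefore f(t) < 0 throughout (-4, -2), and f has no zero there.

No.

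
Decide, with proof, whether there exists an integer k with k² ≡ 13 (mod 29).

k = 19 works: 19² = 361, and 361 − 13 = 348 = 12·29.

k = 19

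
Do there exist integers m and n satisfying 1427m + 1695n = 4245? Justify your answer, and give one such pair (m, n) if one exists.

1427 and 1695 are coprime, so 1427m + 1695n ranges over all of ℤ.
Dividing repeatedly: 1695 = 1·1427 + 268, 1427 = 5·268 + 87, 268 = 3·87 + 7, 87 = 12·7 + 3, 7 = 2·3 + 1, 3 = 3·1 + 0.
Back-substituting, 1 = 7 − 2·3 = 7 − 2·(87 − 12·7) = −2·87 + 25·7 = −2·87 + 25·(268 − 3·87) = 25·268 − 77·87 = 25·268 − 77·(1427 − 5·268) = −77·1427 + 410·268 = −77·1427 + 410·(1695 − 1·1427) = 410·1695 − 487·1427; that is, 1427·(-487) + 1695·410 = 1.
Scaling by 4245 gives the particular solution (m, n) = (-2067315, 1740450).
Adding 1220·1695 to m and subtracting 1220·1427 from n gives the tidier solution (585, -490).
Indeed 1427·585 + 1695·(-490) = 834795 − 830550 = 4245.

m = 585, n = -490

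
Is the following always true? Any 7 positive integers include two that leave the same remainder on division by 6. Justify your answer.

Partition the integers by their residue mod 6; there are 6 classes.
Placing 7 integers into 6 classes, some class receives at least two — say a and b.
So a and b have equal remainders mod 6, which is exactly what was to be shown.

Yes, this is always true.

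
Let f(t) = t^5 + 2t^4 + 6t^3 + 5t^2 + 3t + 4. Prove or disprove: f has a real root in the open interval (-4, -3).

No.

The endpoint values f(-4) = -824 and f(-3) = -203 are both negative. Claim: f(t) < 0 for every t in (-4, -3).
Shift to the endpoint -3: with t = -3 − u (0 < u < 1), one computes f(-3 − u) = -u^5 - 13u^4 - 72u^3 - 211u^2 - 324u - 203.
All 6 nonzero coefficients of this polynomial in u are negative; hence for u > 0 the value is a sum of negative terms (the constant -203 among them).
Therefore f(t) < 0 throughout (-4, -3), and f has no zero there.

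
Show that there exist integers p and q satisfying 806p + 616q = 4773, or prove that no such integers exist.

Any value of 806p + 616q is a multiple of gcd(806, 616) = 2.
But 4773 is not a multiple of 2 (it leaves remainder 1).
Hence no integers p, q satisfy the equation.

There are no such integers.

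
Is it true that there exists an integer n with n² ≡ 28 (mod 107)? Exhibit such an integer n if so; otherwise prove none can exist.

Apply Euler's criterion with the prime 107: 28 is a quadratic residue iff 28^53 ≡ 1 (mod 107), and a non-residue iff it is ≡ −1.
Squaring successively (mod 107): 28^2 = 784 ≡ 35; 28^4 ≡ 35² = 1225 ≡ 48; 28^8 ≡ 48² = 2304 ≡ 57; 28^16 ≡ 57² = 3249 ≡ 39; 28^32 ≡ 39² = 1521 ≡ 23.
Since 53 = 32 + 16 + 4 + 1, 28^53 ≡ 23 · 39 · 48 · 28; multiplying out mod 107: 23·39 = 897 ≡ 41, then 41·48 = 1968 ≡ 42, then 42·28 = 1176 ≡ 106. Thus 28^53 ≡ 106 ≡ −1 (mod 107).
The value −1 means 28 is a non-residue modulo 107, so n² ≡ 28 (mod 107) is impossible.

There is no such integer.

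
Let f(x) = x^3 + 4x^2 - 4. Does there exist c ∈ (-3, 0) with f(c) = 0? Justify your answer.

f(-3) = 5 and f(0) = -4, which have opposite signs.
Since f is a polynomial it is continuous on [-3, 0].
By the Intermediate Value Theorem f must vanish at some point of (-3, 0).

Yes, f has a root in the interval.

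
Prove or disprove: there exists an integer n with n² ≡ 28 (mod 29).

n = 17 works: 17² = 289, and 289 − 28 = 261 = 9·29.

n = 17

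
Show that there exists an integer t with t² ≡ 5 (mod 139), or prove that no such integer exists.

t = 12

Take t = 12. Then 12² = 144 = 1·139 + 5, so 12² ≡ 5 (mod 139).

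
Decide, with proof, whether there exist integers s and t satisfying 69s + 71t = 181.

Since gcd(69, 71) = 1, every integer is an integer combination of 69 and 71.
Dividing repeatedly: 71 = 1·69 + 2, 69 = 34·2 + 1, 2 = 2·1 + 0.
Back-substituting, 1 = 69 − 34·2 = 69 − 34·(71 − 1·69) = −34·71 + 35·69; that is, 69·35 + 71·(-34) = 1.
Scaling by 181 gives the particular solution (s, t) = (6335, -6154).
Subtracting 89·71 from s and adding 89·69 to t gives the tidier solution (16, -13).
Indeed 69·16 + 71·(-13) = 1104 − 923 = 181.

s = 16, t = -13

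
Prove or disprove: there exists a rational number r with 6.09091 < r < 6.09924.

Look for a denominator N such that an integer falls strictly between N·6.09091 and N·6.09924. N = 21 works: 21·6.09091 = 127.90911 < 128 < 128.08404 = 21·6.09924.
Hence 128/21 is a rational number with 6.09091 < 128/21 < 6.09924.

r = 128/21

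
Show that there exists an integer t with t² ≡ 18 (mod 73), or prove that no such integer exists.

t = 50

t = 50 works: 50² = 2500, and 2500 − 18 = 2482 = 34·73.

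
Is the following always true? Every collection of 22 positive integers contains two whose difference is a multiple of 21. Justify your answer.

There are exactly 21 possible remainders on division by 21.
With 22 integers and only 21 classes, the pigeonhole principle forces two of them, say a and b, into the same class.
Their difference a − b is then a multiple of 21.

Yes.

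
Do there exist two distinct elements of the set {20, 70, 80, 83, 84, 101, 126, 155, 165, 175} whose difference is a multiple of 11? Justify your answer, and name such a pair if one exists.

No, no such pair exists.

Residues mod 11: 20↦9, 70↦4, 80↦3, 83↦6, 84↦7, 101↦2, 126↦5, 155↦1, 165↦0, 175↦10.
These 10 residues are pairwise different, hence no difference of two elements is divisible by 11.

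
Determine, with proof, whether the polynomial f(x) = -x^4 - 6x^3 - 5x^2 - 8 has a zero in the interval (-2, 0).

f(-2) = 4 and f(0) = -8, which have opposite signs.
f is continuous everywhere (it is a polynomial), in particular on [-2, 0].
By the Intermediate Value Theorem, f takes the value 0 somewhere in the open interval.

Such a root exists.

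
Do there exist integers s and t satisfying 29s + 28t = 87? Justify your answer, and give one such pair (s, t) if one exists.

29 and 28 are coprime, so 29s + 28t ranges over all of ℤ.
Euclidean algorithm: 29 = 1·28 + 1, 28 = 28·1 + 0.
Unwinding: 1 = 29 − 1·28, i.e. 29·1 + 28·(-1) = 1.
Scaling by 87 gives the particular solution (s, t) = (87, -87).
Subtracting 3·28 from s and adding 3·29 to t gives the tidier solution (3, 0).
Check: 29·3 + 28·0 = 87 + 0 = 87. ✓

s = 3, t = 0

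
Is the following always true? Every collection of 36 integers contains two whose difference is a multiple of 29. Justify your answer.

Partition the integers by their residue mod 29; there are 29 classes.
Placing 36 integers into 29 classes, some class receives at least two — say a and b.
Their difference a − b is then a multiple of 29.

Yes.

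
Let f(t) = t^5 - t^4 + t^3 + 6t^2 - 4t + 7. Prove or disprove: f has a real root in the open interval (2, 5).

No such root exists.

The endpoint values f(2) = 47 and f(5) = 2762 are both positive. Claim: f(t) > 0 for every t in (2, 5).
Shift to the endpoint 2: with t = 2 + u (0 < u < 3), one computes f(2 + u) = u^5 + 9u^4 + 33u^3 + 68u^2 + 80u + 47.
All 6 nonzero coefficients of this polynomial in u are positive; hence for u > 0 the value is a sum of positive terms (the constant 47 among them).
Therefore f(t) > 0 throughout (2, 5), and f has no zero there.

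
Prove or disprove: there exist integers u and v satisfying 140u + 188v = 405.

gcd(140, 188) = 4, so every integer of the form 140u + 188v is a multiple of 4.
But 405 is not a multiple of 4 (it leaves remainder 1).
Therefore 140u + 188v = 405 has no solution in integers.

No, no such integers exist.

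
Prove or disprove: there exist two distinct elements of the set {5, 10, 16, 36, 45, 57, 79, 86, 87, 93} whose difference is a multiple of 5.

5 and 10 are such a pair.

5 mod 5 = 0 and 10 mod 5 = 0, so 10 − 5 = 5 = 1·5.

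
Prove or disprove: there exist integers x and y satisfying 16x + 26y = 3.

Any value of 16x + 26y is a multiple of gcd(16, 26) = 2.
But 3 is not a multiple of 2 (it leaves remainder 1).
Hence no integers x, y satisfy the equation.

No such integers exist.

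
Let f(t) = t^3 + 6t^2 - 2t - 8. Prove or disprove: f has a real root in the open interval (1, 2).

f(1) = -3 and f(2) = 20, which have opposite signs.
f is continuous everywhere (it is a polynomial), in particular on [1, 2].
By the Intermediate Value Theorem, f takes the value 0 somewhere in the open interval.

Yes, f has a root in the interval.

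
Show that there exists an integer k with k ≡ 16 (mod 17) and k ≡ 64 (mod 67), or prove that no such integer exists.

The moduli 17 and 67 are coprime, so by the Chinese Remainder Theorem a unique solution modulo 1139 exists.
Any solution of the first congruence is k = 16 + 17t; substituting into the second, 17t ≡ 64 − 16 ≡ 48 (mod 67).
Since 17·4 = 68 = 1·67 + 1, the inverse of 17 mod 67 is 4.
Therefore t ≡ 4·48 = 192 ≡ 58 (mod 67).
With t = 58: k = 16 + 17·58 = 1002.
Indeed 1002 ≡ 16 (mod 17) and 1002 ≡ 64 (mod 67).

k = 1002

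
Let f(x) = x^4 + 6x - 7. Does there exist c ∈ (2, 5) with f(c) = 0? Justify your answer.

f has no root in that interval.

The endpoint values f(2) = 21 and f(5) = 648 are both positive. Claim: f(x) > 0 for every x in (2, 5).
Substitute x = 2 + u, where 0 < u < 3 on the interval. Expanding, f(2 + u) = u^4 + 8u^3 + 24u^2 + 38u + 21.
The nonzero coefficients here are all positive, so for u > 0 every term is positive (or zero), and the constant term 21 is strictly positive.
So f is strictly positive on (2, 5); no root exists in the interval.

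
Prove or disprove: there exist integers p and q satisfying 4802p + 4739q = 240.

No, no such integers exist.

gcd(4802, 4739) = 7, so every integer of the form 4802p + 4739q is a multiple of 7.
But 240 is not a multiple of 7 (it leaves remainder 2).
So the equation is unsolvable over ℤ.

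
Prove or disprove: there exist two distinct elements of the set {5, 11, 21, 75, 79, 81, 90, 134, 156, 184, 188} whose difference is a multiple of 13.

No, no such pair exists.

Reduce each element modulo 13: 5↦5, 11↦11, 21↦8, 75↦10, 79↦1, 81↦3, 90↦12, 134↦4, 156↦0, 184↦2, 188↦6.
These 11 residues are pairwise different, hence no difference of two elements is divisible by 13.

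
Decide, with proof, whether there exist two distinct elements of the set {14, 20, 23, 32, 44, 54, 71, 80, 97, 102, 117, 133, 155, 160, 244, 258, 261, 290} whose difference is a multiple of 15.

Both 14 and 44 leave remainder 14 on division by 15; their difference 30 = 2·15 is a multiple of 15.

Yes: 14 and 44.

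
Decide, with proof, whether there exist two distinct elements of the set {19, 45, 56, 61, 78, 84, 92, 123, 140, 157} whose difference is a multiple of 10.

No such pair exists.

Two integers differ by a multiple of 10 exactly when they have the same residue mod 10. The residues are 19↦9, 45↦5, 56↦6, 61↦1, 78↦8, 84↦4, 92↦2, 123↦3, 140↦0, 157↦7.
All 10 residues are distinct, so no two elements differ by a multiple of 10.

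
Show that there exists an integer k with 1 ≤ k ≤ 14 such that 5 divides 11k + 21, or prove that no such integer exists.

At k = 4 we get 11·4 + 21 = 65, and 65 = 5·13.

k = 4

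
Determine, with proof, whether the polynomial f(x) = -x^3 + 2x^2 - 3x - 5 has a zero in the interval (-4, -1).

No such root exists.

Evaluate at the endpoints: f(-4) = 103, f(-1) = 1 — same sign (positive).
f'(x) = -3x^2 + 4x - 3 has discriminant 4² − 4·(-3)·(-3) = -20 < 0, so f' has no real roots and is negative for every real x.
Hence f is strictly decreasing on ℝ, and in particular on [-4, -1]. A strictly monotone function with same-sign endpoint values stays positive on the whole interval, so f has no zero in (-4, -1).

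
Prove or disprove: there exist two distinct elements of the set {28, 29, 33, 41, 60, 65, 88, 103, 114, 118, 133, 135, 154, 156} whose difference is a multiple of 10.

Yes: 28 and 88.

28 mod 10 = 8 and 88 mod 10 = 8, so 88 − 28 = 60 = 6·10.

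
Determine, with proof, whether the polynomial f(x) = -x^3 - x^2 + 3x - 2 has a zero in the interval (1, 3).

No.

f(1) = -1 and f(3) = -29, both negative, so a sign-change argument is unavailable; we show f keeps this sign on the whole interval.
Substitute x = 1 + u, where 0 < u < 2 on the interval. Expanding, f(1 + u) = -u^3 - 4u^2 - 2u - 1.
The nonzero coefficients here are all negative, so for u > 0 every term is negative (or zero), and the constant term -1 is strictly negative.
Therefore f(x) < 0 throughout (1, 3), and f has no zero there.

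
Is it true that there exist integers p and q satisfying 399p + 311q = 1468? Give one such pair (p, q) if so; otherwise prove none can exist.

p = 257, q = -325

399 and 311 are coprime, so 399p + 311q ranges over all of ℤ.
Run the Euclidean algorithm on 399 and 311: 399 = 1·311 + 88, 311 = 3·88 + 47, 88 = 1·47 + 41, 47 = 1·41 + 6, 41 = 6·6 + 5, 6 = 1·5 + 1, 5 = 5·1 + 0.
Working back up the chain: 1 = 6 − 1·5 = 6 − (41 − 6·6) = −41 + 7·6 = −41 + 7·(47 − 1·41) = 7·47 − 8·41 = 7·47 − 8·(88 − 1·47) = −8·88 + 15·47 = −8·88 + 15·(311 − 3·88) = 15·311 − 53·88 = 15·311 − 53·(399 − 1·311) = −53·399 + 68·311. So 399·(-53) + 311·68 = 1.
Multiplying through by 1468: p = (-53)·1468 = -77804, q = 68·1468 = 99824 is a solution.
Shifting by a multiple of (311, −399) keeps it a solution: p = -77804 + 251·311 = 257, q = 99824 − 251·399 = -325.
Indeed 399·257 + 311·(-325) = 102543 − 101075 = 1468.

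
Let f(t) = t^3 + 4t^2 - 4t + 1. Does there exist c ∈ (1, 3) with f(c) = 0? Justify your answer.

The endpoint values f(1) = 2 and f(3) = 52 are both positive. Claim: f(t) > 0 for every t in (1, 3).
Shift to the endpoint 1: with t = 1 + u (0 < u < 2), one computes f(1 + u) = u^3 + 7u^2 + 7u + 2.
The nonzero coefficients here are all positive, so for u > 0 every term is positive (or zero), and the constant term 2 is strictly positive.
Therefore f(t) > 0 throughout (1, 3), and f has no zero there.

No such root exists.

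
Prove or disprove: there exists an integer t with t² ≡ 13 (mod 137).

No, no such integer exists.

137 is prime, so by Euler's criterion 13 is a square mod 137 iff 13^((137−1)/2) = 13^68 ≡ 1 (mod 137).
Squaring successively (mod 137): 13^2 = 169 ≡ 32; 13^4 ≡ 32² = 1024 ≡ 65; 13^8 ≡ 65² = 4225 ≡ 115; 13^16 ≡ 115² = 13225 ≡ 73; 13^32 ≡ 73² = 5329 ≡ 123; 13^64 ≡ 123² = 15129 ≡ 59.
Since 68 = 64 + 4, 13^68 ≡ 59 · 65; multiplying out mod 137: 59·65 = 3835 ≡ 136. Thus 13^68 ≡ 136 ≡ −1 (mod 137).
By Euler's criterion 13 is a quadratic non-residue mod 137: no t satisfies t² ≡ 13 (mod 137).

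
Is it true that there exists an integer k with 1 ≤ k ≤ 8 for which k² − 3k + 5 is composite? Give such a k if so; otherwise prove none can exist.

At k = 7: 7² − 3·7 + 5 = 33 = 3·11, which is composite.

k = 7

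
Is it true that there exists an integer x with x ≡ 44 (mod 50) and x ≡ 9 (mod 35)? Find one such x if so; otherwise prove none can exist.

Here gcd(50, 35) = 5, and both 44 and 9 leave remainder 4 mod 5, so the system is consistent.
The smallest candidate x = 44 works directly: 44 ≡ 9 (mod 35).
Check: 44 mod 50 = 44, 44 mod 35 = 9. ✓

x = 44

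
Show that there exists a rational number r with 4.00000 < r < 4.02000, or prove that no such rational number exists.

Multiplying by 51: 51·4.00000 = 204.00000 and 51·4.02000 = 205.02000, so the integer 205 lies strictly between them.
So r = 205/51 works: it is a ratio of integers, and dividing 51·4.00000 < 205 < 51·4.02000 through by 51 gives 4.00000 < 205/51 < 4.02000.

r = 205/51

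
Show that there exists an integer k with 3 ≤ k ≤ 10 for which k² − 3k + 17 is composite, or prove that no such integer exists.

k = 4

At k = 4: 4² − 3·4 + 17 = 21 = 3·7, which is composite.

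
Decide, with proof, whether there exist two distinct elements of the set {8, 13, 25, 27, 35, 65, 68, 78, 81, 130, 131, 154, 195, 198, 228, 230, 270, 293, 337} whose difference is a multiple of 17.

Reduce each element mod 17: 8↦8, 13↦13, 25↦8, 27↦10, 35↦1, 65↦14, 68↦0, 78↦10, 81↦13, 130↦11, 131↦12, 154↦1, 195↦8, 198↦11, 228↦7, 230↦9, 270↦15, 293↦4, 337↦14. The residue 8 repeats (at 8 and 25), and 25 − 8 = 17 = 1·17.

8 and 25 are such a pair.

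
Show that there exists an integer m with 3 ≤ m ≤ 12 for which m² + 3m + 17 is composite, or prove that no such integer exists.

m = 8

At m = 8: 8² + 3·8 + 17 = 105 = 3·35, which is composite.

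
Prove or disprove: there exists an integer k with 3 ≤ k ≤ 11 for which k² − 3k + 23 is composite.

k = 7

At k = 7: 7² − 3·7 + 23 = 51 = 3·17, which is composite.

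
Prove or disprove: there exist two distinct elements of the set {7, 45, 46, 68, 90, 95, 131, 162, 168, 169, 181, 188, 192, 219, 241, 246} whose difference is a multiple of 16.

Residues mod 16: 7↦7, 45↦13, 46↦14, 68↦4, 90↦10, 95↦15, 131↦3, 162↦2, 168↦8, 169↦9, 181↦5, 188↦12, 192↦0, 219↦11, 241↦1, 246↦6.
These 16 residues are pairwise different, hence no difference of two elements is divisible by 16.

There is no such pair.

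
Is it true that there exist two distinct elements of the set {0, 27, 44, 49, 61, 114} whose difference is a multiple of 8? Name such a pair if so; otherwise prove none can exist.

Reduce each element modulo 8: 0↦0, 27↦3, 44↦4, 49↦1, 61↦5, 114↦2.
No residue repeats among the 6 elements, so no pair has difference ≡ 0 (mod 8).

There is no such pair.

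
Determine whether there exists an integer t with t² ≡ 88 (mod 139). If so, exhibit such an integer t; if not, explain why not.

No, no such integer exists.

139 is prime, so by Euler's criterion 88 is a square mod 139 iff 88^((139−1)/2) = 88^69 ≡ 1 (mod 139).
Squaring successively (mod 139): 88^2 = 7744 ≡ 99; 88^4 ≡ 99² = 9801 ≡ 71; 88^8 ≡ 71² = 5041 ≡ 37; 88^16 ≡ 37² = 1369 ≡ 118; 88^32 ≡ 118² = 13924 ≡ 24; 88^64 ≡ 24² = 576 ≡ 20.
Since 69 = 64 + 4 + 1, 88^69 ≡ 20 · 71 · 88; multiplying out mod 139: 20·71 = 1420 ≡ 30, then 30·88 = 2640 ≡ 138. Thus 88^69 ≡ 138 ≡ −1 (mod 139).
By Euler's criterion 88 is a quadratic non-residue mod 139: no t satisfies t² ≡ 88 (mod 139).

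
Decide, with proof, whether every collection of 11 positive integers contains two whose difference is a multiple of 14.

Take the 11 consecutive integers 31, 32, …, 41: their residues mod 14 are all distinct because 11 ≤ 14.
No two share a residue, so no pair has difference divisible by 14; the claim fails for this set.

No; for instance {31, 32, 33, 34, 35, 36, 37, 38, 39, 40, 41} is a counterexample.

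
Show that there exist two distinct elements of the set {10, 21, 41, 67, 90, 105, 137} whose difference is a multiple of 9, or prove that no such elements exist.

No such pair exists.

Residues mod 9: 10↦1, 21↦3, 41↦5, 67↦4, 90↦0, 105↦6, 137↦2.
These 7 residues are pairwise different, hence no difference of two elements is divisible by 9.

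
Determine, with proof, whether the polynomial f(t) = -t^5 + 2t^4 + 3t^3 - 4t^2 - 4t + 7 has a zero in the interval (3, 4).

The endpoint values f(3) = -41 and f(4) = -393 are both negative. Claim: f(t) < 0 for every t in (3, 4).
Substitute t = 3 + u, where 0 < u < 1 on the interval. Expanding, f(3 + u) = -u^5 - 13u^4 - 63u^3 - 139u^2 - 136u - 41.
All 6 nonzero coefficients of this polynomial in u are negative; hence for u > 0 the value is a sum of negative terms (the constant -41 among them).
So f is strictly negative on (3, 4); no root exists in the interval.

f has no root in that interval.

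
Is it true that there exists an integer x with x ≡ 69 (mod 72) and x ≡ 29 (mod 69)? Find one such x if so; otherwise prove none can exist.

There is no such integer.

gcd(72, 69) = 3. If x ≡ 69 (mod 72) and x ≡ 29 (mod 69), then x ≡ 69 (mod 3) and x ≡ 29 (mod 3).
But 69 mod 3 = 0 while 29 mod 3 = 2, a contradiction.
Therefore no such x exists.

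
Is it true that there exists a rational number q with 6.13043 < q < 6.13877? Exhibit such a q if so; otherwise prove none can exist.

q = 92/15

Look for a denominator N such that an integer falls strictly between N·6.13043 and N·6.13877. N = 15 works: 15·6.13043 = 91.95645 < 92 < 92.08155 = 15·6.13877.
So q = 92/15 works: it is a ratio of integers, and dividing 15·6.13043 < 92 < 15·6.13877 through by 15 gives 6.13043 < 92/15 < 6.13877.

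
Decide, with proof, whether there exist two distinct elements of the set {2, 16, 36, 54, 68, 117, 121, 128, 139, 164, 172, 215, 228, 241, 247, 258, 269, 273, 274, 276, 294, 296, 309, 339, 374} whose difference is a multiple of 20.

Yes: 16 and 36.

Reduce each element mod 20: 2↦2, 16↦16, 36↦16, 54↦14, 68↦8, 117↦17, 121↦1, 128↦8, 139↦19, 164↦4, 172↦12, 215↦15, 228↦8, 241↦1, 247↦7, 258↦18, 269↦9, 273↦13, 274↦14, 276↦16, 294↦14, 296↦16, 309↦9, 339↦19, 374↦14. The residue 16 repeats (at 16 and 36), and 36 − 16 = 20 = 1·20.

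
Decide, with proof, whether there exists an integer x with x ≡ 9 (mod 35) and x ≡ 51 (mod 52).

x = 779

Since 35 and 52 share no common factor, CRT says the pair of congruences has a solution (unique mod 1820).
Any solution of the first congruence is x = 9 + 35t; substituting into the second, 35t ≡ 51 − 9 ≡ 42 (mod 52).
Note 35·3 = 105 ≡ 1 (mod 52) (as 105 − 1 = 2·52), so 35⁻¹ ≡ 3.
Therefore t ≡ 3·42 = 126 ≡ 22 (mod 52).
With t = 22: x = 9 + 35·22 = 779.
Check: 779 mod 35 = 9, 779 mod 52 = 51. ✓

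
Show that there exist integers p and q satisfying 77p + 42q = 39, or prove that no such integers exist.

gcd(77, 42) = 7, so every integer of the form 77p + 42q is a multiple of 7.
However 39 leaves remainder 4 on division by 7.
So the equation is unsolvable over ℤ.

No such integers exist.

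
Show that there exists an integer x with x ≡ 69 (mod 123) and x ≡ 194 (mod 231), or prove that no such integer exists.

Reduce both congruences modulo 3, which divides 123 and 231: they say x ≡ 69 (mod 3) and x ≡ 194 (mod 3).
These are incompatible: 69 − 194 = -125 is not divisible by 3.
Hence the system has no solution.

No, no such integer exists.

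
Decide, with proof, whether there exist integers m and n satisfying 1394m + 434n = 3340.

m = 8, n = -18

Since gcd(1394, 434) = 2 and 3340 = 2·1670, Bézout's identity guarantees a solution.
Dividing through by 2 reduces the equation to 697m + 217n = 1670.
Run the Euclidean algorithm on 697 and 217: 697 = 3·217 + 46, 217 = 4·46 + 33, 46 = 1·33 + 13, 33 = 2·13 + 7, 13 = 1·7 + 6, 7 = 1·6 + 1, 6 = 6·1 + 0.
Unwinding: 1 = 7 − 1·6 = 7 − (13 − 1·7) = −13 + 2·7 = −13 + 2·(33 − 2·13) = 2·33 − 5·13 = 2·33 − 5·(46 − 1·33) = −5·46 + 7·33 = −5·46 + 7·(217 − 4·46) = 7·217 − 33·46 = 7·217 − 33·(697 − 3·217) = −33·697 + 106·217, i.e. 697·(-33) + 217·106 = 1.
Times 1670: 697·(-55110) + 217·177020 = 1670, so (-55110, 177020) solves it.
Shifting by a multiple of (217, −697) keeps it a solution: m = -55110 + 254·217 = 8, n = 177020 − 254·697 = -18.
Indeed 1394·8 + 434·(-18) = 11152 − 7812 = 3340.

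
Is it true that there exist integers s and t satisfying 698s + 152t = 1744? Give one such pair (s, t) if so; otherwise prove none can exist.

s = 16, t = -62

gcd(698, 152) = 2, and 2 divides 1744, so integer solutions exist.
Dividing through by 2 reduces the equation to 349s + 76t = 872.
Dividing repeatedly: 349 = 4·76 + 45, 76 = 1·45 + 31, 45 = 1·31 + 14, 31 = 2·14 + 3, 14 = 4·3 + 2, 3 = 1·2 + 1, 2 = 2·1 + 0.
Back-substituting, 1 = 3 − 1·2 = 3 − (14 − 4·3) = −14 + 5·3 = −14 + 5·(31 − 2·14) = 5·31 − 11·14 = 5·31 − 11·(45 − 1·31) = −11·45 + 16·31 = −11·45 + 16·(76 − 1·45) = 16·76 − 27·45 = 16·76 − 27·(349 − 4·76) = −27·349 + 124·76; that is, 349·(-27) + 76·124 = 1.
Times 872: 349·(-23544) + 76·108128 = 872, so (-23544, 108128) solves it.
The general solution is s = -23544 + 76k, t = 108128 − 349k; taking k = 310 gives the smaller pair s = 16, t = -62.
Indeed 698·16 + 152·(-62) = 11168 − 9424 = 1744.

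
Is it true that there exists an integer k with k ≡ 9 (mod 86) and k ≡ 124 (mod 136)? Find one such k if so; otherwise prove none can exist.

There is no such integer.

gcd(86, 136) = 2. If k ≡ 9 (mod 86) and k ≡ 124 (mod 136), then k ≡ 9 (mod 2) and k ≡ 124 (mod 2).
These are incompatible: 9 − 124 = -115 is not divisible by 2.
So no integer satisfies both congruences.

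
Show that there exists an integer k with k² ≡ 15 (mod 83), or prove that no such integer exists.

83 is prime, so by Euler's criterion 15 is a square mod 83 iff 15^((83−1)/2) = 15^41 ≡ 1 (mod 83).
Squaring successively (mod 83): 15^2 = 225 ≡ 59; 15^4 ≡ 59² = 3481 ≡ 78; 15^8 ≡ 78² = 6084 ≡ 25; 15^16 ≡ 25² = 625 ≡ 44; 15^32 ≡ 44² = 1936 ≡ 27.
Since 41 = 32 + 8 + 1, 15^41 ≡ 27 · 25 · 15; multiplying out mod 83: 27·25 = 675 ≡ 11, then 11·15 = 165 ≡ 82. Thus 15^41 ≡ 82 ≡ −1 (mod 83).
The value −1 means 15 is a non-residue modulo 83, so k² ≡ 15 (mod 83) is impossible.

There is no such integer.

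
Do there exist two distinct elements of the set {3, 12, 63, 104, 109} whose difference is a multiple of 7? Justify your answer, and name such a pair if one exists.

Two integers differ by a multiple of 7 exactly when they have the same residue mod 7. The residues are 3↦3, 12↦5, 63↦0, 104↦6, 109↦4.
These 5 residues are pairwise different, hence no difference of two elements is divisible by 7.

There is no such pair.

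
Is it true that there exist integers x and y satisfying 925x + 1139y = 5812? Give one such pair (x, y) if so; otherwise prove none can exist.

x = 58, y = -42

Since gcd(925, 1139) = 1, every integer is an integer combination of 925 and 1139.
Euclidean algorithm: 1139 = 1·925 + 214, 925 = 4·214 + 69, 214 = 3·69 + 7, 69 = 9·7 + 6, 7 = 1·6 + 1, 6 = 6·1 + 0.
Unwinding: 1 = 7 − 1·6 = 7 − (69 − 9·7) = −69 + 10·7 = −69 + 10·(214 − 3·69) = 10·214 − 31·69 = 10·214 − 31·(925 − 4·214) = −31·925 + 134·214 = −31·925 + 134·(1139 − 1·925) = 134·1139 − 165·925, i.e. 925·(-165) + 1139·134 = 1.
Times 5812: 925·(-958980) + 1139·778808 = 5812, so (-958980, 778808) solves it.
The general solution is x = -958980 + 1139k, y = 778808 − 925k; taking k = 842 gives the smaller pair x = 58, y = -42.
Check: 925·58 + 1139·(-42) = 53650 − 47838 = 5812. ✓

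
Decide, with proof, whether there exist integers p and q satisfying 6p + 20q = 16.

p = 6, q = -1

gcd(6, 20) = 2, and 2 divides 16, so integer solutions exist.
Dividing through by 2 reduces the equation to 3p + 10q = 8.
Run the Euclidean algorithm on 10 and 3: 10 = 3·3 + 1, 3 = 3·1 + 0.
Working back up the chain: 1 = 10 − 3·3. So 3·(-3) + 10·1 = 1.
Multiplying through by 8: p = (-3)·8 = -24, q = 1·8 = 8 is a solution.
The general solution is p = -24 + 10k, q = 8 − 3k; taking k = 3 gives the smaller pair p = 6, q = -1.
Indeed 6·6 + 20·(-1) = 36 − 20 = 16.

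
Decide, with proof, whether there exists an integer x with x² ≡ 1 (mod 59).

x = 1

Take x = 1. Then 1² = 1, and since 0 ≤ 1 < 59 this is already reduced: 1² ≡ 1 (mod 59).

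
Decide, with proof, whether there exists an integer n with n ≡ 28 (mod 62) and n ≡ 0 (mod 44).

gcd(62, 44) = 2. A simultaneous solution exists iff 28 ≡ 0 (mod 2); here 28 mod 2 = 0 = 0 mod 2, so it does.
Write n = 28 + 62t. Then 62t ≡ 0 − 28 ≡ 16 (mod 44); dividing through by 2 gives 31t ≡ 8 (mod 22).
31 ≡ 9 (mod 22), so this reads 9t ≡ 8 (mod 22). Since 9·5 = 45 = 2·22 + 1, the inverse of 9 mod 22 is 5.
Therefore t ≡ 5·8 = 40 ≡ 18 (mod 22).
Then n = 28 + 62·18 = 1144.
Check: 1144 mod 62 = 28, 1144 mod 44 = 0. ✓

n = 1144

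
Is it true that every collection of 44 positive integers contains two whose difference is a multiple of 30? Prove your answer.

Yes.

Each integer lies in one of the 30 residue classes modulo 30.
Placing 44 integers into 30 classes, some class receives at least two — say a and b.
Then a ≡ b (mod 30), i.e. 30 ∣ (a − b).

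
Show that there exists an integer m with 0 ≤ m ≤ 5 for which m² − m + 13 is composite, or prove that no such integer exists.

m = 2

At m = 2: 2² − 2 + 13 = 15 = 3·5, which is composite.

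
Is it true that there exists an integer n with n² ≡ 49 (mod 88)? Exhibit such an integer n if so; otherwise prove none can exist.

n = 59 works: 59² = 3481, and 3481 − 49 = 3432 = 39·88.

n = 59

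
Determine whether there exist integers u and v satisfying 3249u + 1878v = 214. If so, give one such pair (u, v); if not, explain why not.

gcd(3249, 1878) = 3, so every integer of the form 3249u + 1878v is a multiple of 3.
But 214 is not a multiple of 3 (it leaves remainder 1).
So the equation is unsolvable over ℤ.

There are no such integers.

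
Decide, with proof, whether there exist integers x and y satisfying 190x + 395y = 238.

Both 190 and 395 are divisible by gcd(190, 395) = 5, hence so is any combination 190x + 395y.
But 238 = 5·47 + 3, so 5 ∤ 238.
Therefore 190x + 395y = 238 has no solution in integers.

No such integers exist.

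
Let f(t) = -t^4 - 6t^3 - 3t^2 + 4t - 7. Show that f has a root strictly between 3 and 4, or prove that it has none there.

The endpoint values f(3) = -265 and f(4) = -679 are both negative. Claim: f(t) < 0 for every t in (3, 4).
Substitute t = 3 + u, where 0 < u < 1 on the interval. Expanding, f(3 + u) = -u^4 - 18u^3 - 111u^2 - 284u - 265.
All 5 nonzero coefficients of this polynomial in u are negative; hence for u > 0 the value is a sum of negative terms (the constant -265 among them).
Therefore f(t) < 0 throughout (3, 4), and f has no zero there.

No.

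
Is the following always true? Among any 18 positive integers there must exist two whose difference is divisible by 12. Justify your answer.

Yes, this is always true.

Each integer lies in one of the 12 residue classes modulo 12.
Placing 18 integers into 12 classes, some class receives at least two — say a and b.
Equal remainders mean a − b ≡ 0 (mod 12), so 12 divides their difference.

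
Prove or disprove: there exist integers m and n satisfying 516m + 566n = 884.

Since gcd(516, 566) = 2 and 884 = 2·442, Bézout's identity guarantees a solution.
Dividing through by 2 reduces the equation to 258m + 283n = 442.
Euclidean algorithm: 283 = 1·258 + 25, 258 = 10·25 + 8, 25 = 3·8 + 1, 8 = 8·1 + 0.
Back-substituting, 1 = 25 − 3·8 = 25 − 3·(258 − 10·25) = −3·258 + 31·25 = −3·258 + 31·(283 − 1·258) = 31·283 − 34·258; that is, 258·(-34) + 283·31 = 1.
Times 442: 258·(-15028) + 283·13702 = 442, so (-15028, 13702) solves it.
Shifting by a multiple of (283, −258) keeps it a solution: m = -15028 + 54·283 = 254, n = 13702 − 54·258 = -230.
Indeed 516·254 + 566·(-230) = 131064 − 130180 = 884.

m = 254, n = -230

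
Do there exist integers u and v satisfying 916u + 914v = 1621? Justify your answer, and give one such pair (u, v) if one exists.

gcd(916, 914) = 2, so every integer of the form 916u + 914v is a multiple of 2.
But 1621 = 2·810 + 1, so 2 ∤ 1621.
Hence no integers u, v satisfy the equation.

No, no such integers exist.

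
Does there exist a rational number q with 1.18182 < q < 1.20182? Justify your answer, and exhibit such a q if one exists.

q = 6/5

Look for a denominator N such that an integer falls strictly between N·1.18182 and N·1.20182. N = 5 works: 5·1.18182 = 5.90910 < 6 < 6.00910 = 5·1.20182.
Hence 6/5 is a rational number with 1.18182 < 6/5 < 1.20182.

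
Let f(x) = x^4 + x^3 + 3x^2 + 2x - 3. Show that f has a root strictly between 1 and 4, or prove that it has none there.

f(1) = 4 and f(4) = 373, both positive, so a sign-change argument is unavailable; we show f keeps this sign on the whole interval.
Shift to the endpoint 1: with x = 1 + u (0 < u < 3), one computes f(1 + u) = u^4 + 5u^3 + 12u^2 + 15u + 4.
All 5 nonzero coefficients of this polynomial in u are positive; hence for u > 0 the value is a sum of positive terms (the constant 4 among them).
Therefore f(x) > 0 throughout (1, 4), and f has no zero there.

No such root exists.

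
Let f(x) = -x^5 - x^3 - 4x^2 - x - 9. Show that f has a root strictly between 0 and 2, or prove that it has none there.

No such root exists.

f(0) = -9 and f(2) = -67, both negative, so a sign-change argument is unavailable; we show f keeps this sign on the whole interval.
The nonzero coefficients of f are all negative, so for x > 0 every term of f(x) is negative (the constant term -9 strictly so).
So f is strictly negative on (0, 2); no root exists in the interval.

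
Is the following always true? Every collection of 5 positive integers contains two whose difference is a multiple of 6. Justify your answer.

No; for instance {25, 26, 27, 28, 29} is a counterexample.

Consider the 5 integers 25, 26, …, 29. They lie in distinct residue classes modulo 6, since 5 ≤ 6.
The differences between them range over 1, …, 4, none of which is divisible by 6.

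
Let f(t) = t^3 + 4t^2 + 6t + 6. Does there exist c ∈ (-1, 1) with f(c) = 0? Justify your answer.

Evaluate at the endpoints: f(-1) = 3, f(1) = 17 — same sign (positive).
f'(t) = 3t^2 + 8t + 6 has discriminant 8² − 4·3·6 = -8 < 0, so f' has no real roots and is positive for every real t.
So f is strictly increasing; between -1 and 1 its values lie between f(-1) = 3 and f(1) = 17, all positive. Therefore f has no root in (-1, 1).

f has no root in that interval.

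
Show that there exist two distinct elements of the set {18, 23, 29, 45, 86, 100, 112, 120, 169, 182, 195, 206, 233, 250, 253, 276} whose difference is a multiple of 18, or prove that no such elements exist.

There is no such pair.

Residues mod 18: 18↦0, 23↦5, 29↦11, 45↦9, 86↦14, 100↦10, 112↦4, 120↦12, 169↦7, 182↦2, 195↦15, 206↦8, 233↦17, 250↦16, 253↦1, 276↦6.
All 16 residues are distinct, so no two elements differ by a multiple of 18.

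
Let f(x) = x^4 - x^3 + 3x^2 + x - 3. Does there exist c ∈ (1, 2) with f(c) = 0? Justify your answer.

f(1) = 1 and f(2) = 19, both positive, so a sign-change argument is unavailable; we show f keeps this sign on the whole interval.
Substitute x = 1 + u, where 0 < u < 1 on the interval. Expanding, f(1 + u) = u^4 + 3u^3 + 6u^2 + 8u + 1.
The nonzero coefficients here are all positive, so for u > 0 every term is positive (or zero), and the constant term 1 is strictly positive.
Therefore f(x) > 0 throughout (1, 2), and f has no zero there.

No.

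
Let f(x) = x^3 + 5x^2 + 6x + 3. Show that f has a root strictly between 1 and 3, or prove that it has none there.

No such root exists.

f(1) = 15 and f(3) = 93, both positive, so a sign-change argument is unavailable; we show f keeps this sign on the whole interval.
Substitute x = 1 + u, where 0 < u < 2 on the interval. Expanding, f(1 + u) = u^3 + 8u^2 + 19u + 15.
The nonzero coefficients here are all positive, so for u > 0 every term is positive (or zero), and the constant term 15 is strictly positive.
Therefore f(x) > 0 throughout (1, 3), and f has no zero there.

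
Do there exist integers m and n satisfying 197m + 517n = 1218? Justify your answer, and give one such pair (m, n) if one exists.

m = 245, n = -91

Since gcd(197, 517) = 1, every integer is an integer combination of 197 and 517.
Euclidean algorithm: 517 = 2·197 + 123, 197 = 1·123 + 74, 123 = 1·74 + 49, 74 = 1·49 + 25, 49 = 1·25 + 24, 25 = 1·24 + 1, 24 = 24·1 + 0.
Back-substituting, 1 = 25 − 1·24 = 25 − (49 − 1·25) = −49 + 2·25 = −49 + 2·(74 − 1·49) = 2·74 − 3·49 = 2·74 − 3·(123 − 1·74) = −3·123 + 5·74 = −3·123 + 5·(197 − 1·123) = 5·197 − 8·123 = 5·197 − 8·(517 − 2·197) = −8·517 + 21·197; that is, 197·21 + 517·(-8) = 1.
Times 1218: 197·25578 + 517·(-9744) = 1218, so (25578, -9744) solves it.
Shifting by a multiple of (517, −197) keeps it a solution: m = 25578 − 49·517 = 245, n = -9744 + 49·197 = -91.
Indeed 197·245 + 517·(-91) = 48265 − 47047 = 1218.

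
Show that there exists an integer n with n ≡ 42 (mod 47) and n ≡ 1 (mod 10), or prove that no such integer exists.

n = 371

gcd(47, 10) = 1, so the Chinese Remainder Theorem guarantees exactly one residue class mod 470 satisfying both.
Write n = 42 + 47t and require 42 + 47t ≡ 1 (mod 10), i.e. 47t ≡ 9 (mod 10).
47 ≡ 7 (mod 10), so this reads 7t ≡ 9 (mod 10). To invert 7 modulo 10: 10 = 1·7 + 3, 7 = 2·3 + 1, 3 = 3·1 + 0, and unwinding, 1 = 7 − 2·3 = 7 − 2·(10 − 1·7) = −2·10 + 3·7. Thus 7⁻¹ ≡ 3 (mod 10).
Therefore t ≡ 3·9 = 27 ≡ 7 (mod 10).
Taking t = 7 gives n = 42 + 47·7 = 371.
Indeed 371 ≡ 42 (mod 47) and 371 ≡ 1 (mod 10).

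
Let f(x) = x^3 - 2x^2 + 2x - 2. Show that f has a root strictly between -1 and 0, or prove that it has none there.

f has no root in that interval.

f(-1) = -7 and f(0) = -2, both negative.
f'(x) = 3x^2 - 4x + 2 has discriminant (-4)² − 4·3·2 = -8 < 0, so f' has no real roots and is positive for every real x.
So f is strictly increasing; between -1 and 0 its values lie between f(-1) = -7 and f(0) = -2, all negative. Therefore f has no root in (-1, 0).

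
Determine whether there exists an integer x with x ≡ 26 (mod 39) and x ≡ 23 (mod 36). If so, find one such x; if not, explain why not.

gcd(39, 36) = 3. A simultaneous solution exists iff 26 ≡ 23 (mod 3); here 26 mod 3 = 2 = 23 mod 3, so it does.
Put x = 26 + 39t, so we need 39t ≡ 33 (mod 36), equivalently (divide by 3) 13t ≡ 11 (mod 12).
13 ≡ 1 (mod 12), so this reads 1t ≡ 11 (mod 12). So t ≡ 11 (mod 12).
Then x = 26 + 39·11 = 455.
Verify: 455 = 11·39 + 26 and 455 = 12·36 + 23. ✓

x = 455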